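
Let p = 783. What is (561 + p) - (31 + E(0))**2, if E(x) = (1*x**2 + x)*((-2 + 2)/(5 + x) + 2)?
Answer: 383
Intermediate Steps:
E(x) = 2*x + 2*x**2 (E(x) = (x**2 + x)*(0/(5 + x) + 2) = (x + x**2)*(0 + 2) = (x + x**2)*2 = 2*x + 2*x**2)
(561 + p) - (31 + E(0))**2 = (561 + 783) - (31 + 2*0*(1 + 0))**2 = 1344 - (31 + 2*0*1)**2 = 1344 - (31 + 0)**2 = 1344 - 1*31**2 = 1344 - 1*961 = 1344 - 961 = 383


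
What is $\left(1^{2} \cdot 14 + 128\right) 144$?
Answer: $20448$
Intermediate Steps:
$\left(1^{2} \cdot 14 + 128\right) 144 = \left(1 \cdot 14 + 128\right) 144 = \left(14 + 128\right) 144 = 142 \cdot 144 = 20448$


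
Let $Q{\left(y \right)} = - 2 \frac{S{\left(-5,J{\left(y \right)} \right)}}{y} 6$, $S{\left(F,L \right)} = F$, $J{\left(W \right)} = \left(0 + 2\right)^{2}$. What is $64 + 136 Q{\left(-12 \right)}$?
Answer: $-616$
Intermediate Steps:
$J{\left(W \right)} = 4$ ($J{\left(W \right)} = 2^{2} = 4$)
$Q{\left(y \right)} = \frac{60}{y}$ ($Q{\left(y \right)} = - 2 \left(- \frac{5}{y}\right) 6 = \frac{10}{y} 6 = \frac{60}{y}$)
$64 + 136 Q{\left(-12 \right)} = 64 + 136 \frac{60}{-12} = 64 + 136 \cdot 60 \left(- \frac{1}{12}\right) = 64 + 136 \left(-5\right) = 64 - 680 = -616$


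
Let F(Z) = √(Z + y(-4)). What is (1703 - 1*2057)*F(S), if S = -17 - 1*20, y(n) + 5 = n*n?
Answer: -354*I*√26 ≈ -1805.1*I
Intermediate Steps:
y(n) = -5 + n² (y(n) = -5 + n*n = -5 + n²)
S = -37 (S = -17 - 20 = -37)
F(Z) = √(11 + Z) (F(Z) = √(Z + (-5 + (-4)²)) = √(Z + (-5 + 16)) = √(Z + 11) = √(11 + Z))
(1703 - 1*2057)*F(S) = (1703 - 1*2057)*√(11 - 37) = (1703 - 2057)*√(-26) = -354*I*√26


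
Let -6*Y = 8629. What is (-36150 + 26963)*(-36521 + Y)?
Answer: 2092385185/6 ≈ 3.4873e+8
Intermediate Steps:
Y = -8629/6 (Y = -⅙*8629 = -8629/6 ≈ -1438.2)
(-36150 + 26963)*(-36521 + Y) = (-36150 + 26963)*(-36521 - 8629/6) = -9187*(-227755/6) = 2092385185/6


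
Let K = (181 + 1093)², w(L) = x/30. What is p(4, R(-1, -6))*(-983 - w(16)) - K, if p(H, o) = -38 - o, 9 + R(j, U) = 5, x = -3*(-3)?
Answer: -7948219/5 ≈ -1.5896e+6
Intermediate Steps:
x = 9
R(j, U) = -4 (R(j, U) = -9 + 5 = -4)
w(L) = 3/10 (w(L) = 9/30 = 9*(1/30) = 3/10)
K = 1623076 (K = 1274² = 1623076)
p(4, R(-1, -6))*(-983 - w(16)) - K = (-38 - 1*(-4))*(-983 - 1*3/10) - 1*1623076 = (-38 + 4)*(-983 - 3/10) - 1623076 = -34*(-9833/10) - 1623076 = 167161/5 - 1623076 = -7948219/5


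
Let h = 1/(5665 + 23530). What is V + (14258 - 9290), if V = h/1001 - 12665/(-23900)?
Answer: 138812430504703/27938330420 ≈ 4968.5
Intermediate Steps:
h = 1/29195 ≈ 3.4252e-5
V = 14804978143/27938330420 (V = (1/29195)/1001 - 12665/(-23900) = (1/29195)*(1/1001) - 12665*(-1/23900) = 1/29224195 + 2533/4780 = 14804978143/27938330420 ≈ 0.52992)
V + (14258 - 9290) = 14804978143/27938330420 + (14258 - 9290) = 14804978143/27938330420 + 4968 = 138812430504703/27938330420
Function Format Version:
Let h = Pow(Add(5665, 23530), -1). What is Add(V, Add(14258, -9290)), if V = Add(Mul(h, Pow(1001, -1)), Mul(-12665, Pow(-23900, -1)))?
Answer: Rational(138812430504703, 27938330420) ≈ 4968.5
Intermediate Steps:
h = Rational(1, 29195) (h = Pow(29195, -1) = Rational(1, 29195) ≈ 3.4252e-5)
V = Rational(14804978143, 27938330420) (V = Add(Mul(Rational(1, 29195), Pow(1001, -1)), Mul(-12665, Pow(-23900, -1))) = Add(Mul(Rational(1, 29195), Rational(1, 1001)), Mul(-12665, Rational(-1, 23900))) = Add(Rational(1, 29224195), Rational(2533, 4780)) = Rational(14804978143, 27938330420) ≈ 0.52992)
Add(V, Add(14258, -9290)) = Add(Rational(14804978143, 27938330420), Add(14258, -9290)) = Add(Rational(14804978143, 27938330420), 4968) = Rational(138812430504703, 27938330420)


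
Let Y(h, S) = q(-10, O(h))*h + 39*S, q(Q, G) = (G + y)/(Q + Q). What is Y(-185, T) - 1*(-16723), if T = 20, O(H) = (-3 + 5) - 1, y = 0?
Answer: 70049/4 ≈ 17512.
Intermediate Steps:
O(H) = 1 (O(H) = 2 - 1 = 1)
q(Q, G) = G/(2*Q) (q(Q, G) = (G + 0)/(Q + Q) = G/((2*Q)) = G*(1/(2*Q)) = G/(2*Q))
Y(h, S) = 39*S - h/20 (Y(h, S) = ((½)*1/(-10))*h + 39*S = ((½)*1*(-⅒))*h + 39*S = -h/20 + 39*S = 39*S - h/20)
Y(-185, T) - 1*(-16723) = (39*20 - 1/20*(-185)) - 1*(-16723) = (780 + 37/4) + 16723 = 3157/4 + 16723 = 70049/4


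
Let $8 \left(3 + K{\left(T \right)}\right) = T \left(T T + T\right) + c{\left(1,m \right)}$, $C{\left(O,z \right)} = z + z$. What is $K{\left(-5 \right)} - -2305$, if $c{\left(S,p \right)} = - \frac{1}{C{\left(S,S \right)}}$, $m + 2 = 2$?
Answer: $\frac{36631}{16} \approx 2289.4$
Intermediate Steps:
$C{\left(O,z \right)} = 2 z$
$m = 0$ ($m = -2 + 2 = 0$)
$c{\left(S,p \right)} = - \frac{1}{2 S}$
$K{\left(T \right)} = - \frac{49}{16} + \frac{T \left(T + T^{2}\right)}{8}$ ($K{\left(T \right)} = -3 + \frac{T \left(T T + T\right) - \frac{1}{2 \cdot 1}}{8} = -3 + \frac{T \left(T^{2} + T\right) - \frac{1}{2}}{8} = -3 + \frac{T \left(T + T^{2}\right) - \frac{1}{2}}{8} = -3 + \frac{- \frac{1}{2} + T \left(T + T^{2}\right)}{8} = -3 + \left(- \frac{1}{16} + \frac{T \left(T + T^{2}\right)}{8}\right) = - \frac{49}{16} + \frac{T \left(T + T^{2}\right)}{8}$)
$K{\left(-5 \right)} - -2305 = \left(- \frac{49}{16} + \frac{\left(-5\right)^{2}}{8} + \frac{\left(-5\right)^{3}}{8}\right) - -2305 = \left(- \frac{49}{16} + \frac{1}{8} \cdot 25 + \frac{1}{8} \left(-125\right)\right) + 2305 = \left(- \frac{49}{16} + \frac{25}{8} - \frac{125}{8}\right) + 2305 = - \frac{249}{16} + 2305 = \frac{36631}{16}$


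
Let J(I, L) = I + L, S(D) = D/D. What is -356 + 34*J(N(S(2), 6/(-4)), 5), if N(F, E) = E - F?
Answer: -271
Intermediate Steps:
S(D) = 1
-356 + 34*J(N(S(2), 6/(-4)), 5) = -356 + 34*((6/(-4) - 1*1) + 5) = -356 + 34*((6*(-1/4) - 1) + 5) = -356 + 34*((-3/2 - 1) + 5) = -356 + 34*(-5/2 + 5) = -356 + 34*(5/2) = -356 + 85 = -271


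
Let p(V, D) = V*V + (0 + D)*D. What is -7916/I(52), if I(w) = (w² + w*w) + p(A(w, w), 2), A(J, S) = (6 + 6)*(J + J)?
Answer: -1979/390729 ≈ -0.0050649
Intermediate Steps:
A(J, S) = 24*J (A(J, S) = 12*(2*J) = 24*J)
p(V, D) = D² + V² (p(V, D) = V² + D*D = V² + D² = D² + V²)
I(w) = 4 + 578*w² (I(w) = (w² + w*w) + (2² + (24*w)²) = (w² + w²) + (4 + 576*w²) = 2*w² + (4 + 576*w²) = 4 + 578*w²)
-7916/I(52) = -7916/(4 + 578*52²) = -7916/(4 + 578*2704) = -7916/(4 + 1562912) = -7916/1562916 = -7916*1/1562916 = -1979/390729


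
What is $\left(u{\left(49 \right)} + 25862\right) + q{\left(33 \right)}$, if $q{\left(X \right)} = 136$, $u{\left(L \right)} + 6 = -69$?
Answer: $25923$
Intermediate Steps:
$u{\left(L \right)} = -75$ ($u{\left(L \right)} = -6 - 69 = -75$)
$\left(u{\left(49 \right)} + 25862\right) + q{\left(33 \right)} = \left(-75 + 25862\right) + 136 = 25787 + 136 = 25923$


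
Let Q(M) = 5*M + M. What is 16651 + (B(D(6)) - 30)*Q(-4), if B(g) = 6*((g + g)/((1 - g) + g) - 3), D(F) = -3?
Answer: 18667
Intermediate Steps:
Q(M) = 6*M
B(g) = -18 + 12*g (B(g) = 6*((2*g)/1 - 3) = 6*((2*g)*1 - 3) = 6*(2*g - 3) = 6*(-3 + 2*g) = -18 + 12*g)
16651 + (B(D(6)) - 30)*Q(-4) = 16651 + ((-18 + 12*(-3)) - 30)*(6*(-4)) = 16651 + ((-18 - 36) - 30)*(-24) = 16651 + (-54 - 30)*(-24) = 16651 - 84*(-24) = 16651 + 2016 = 18667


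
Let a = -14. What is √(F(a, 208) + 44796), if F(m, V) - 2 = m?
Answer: 12*√311 ≈ 211.62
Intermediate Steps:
F(m, V) = 2 + m
√(F(a, 208) + 44796) = √((2 - 14) + 44796) = √(-12 + 44796) = √44784 = 12*√311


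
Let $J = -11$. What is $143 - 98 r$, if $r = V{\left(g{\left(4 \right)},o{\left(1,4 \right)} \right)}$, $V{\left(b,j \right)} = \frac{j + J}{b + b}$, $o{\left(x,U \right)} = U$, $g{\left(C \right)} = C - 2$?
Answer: $\frac{629}{2} \approx 314.5$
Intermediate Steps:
$g{\left(C \right)} = -2 + C$
$V{\left(b,j \right)} = \frac{-11 + j}{2 b}$ ($V{\left(b,j \right)} = \frac{j - 11}{b + b} = \frac{-11 + j}{2 b}$)
$r = - \frac{7}{4}$ ($r = \frac{-11 + 4}{2 \left(-2 + 4\right)} = \frac{1}{2} \cdot \frac{1}{2} \left(-7\right) = - \frac{7}{4} \approx -1.75$)
$143 - 98 r = 143 - - \frac{343}{2} = 143 + \frac{343}{2} = \frac{629}{2}$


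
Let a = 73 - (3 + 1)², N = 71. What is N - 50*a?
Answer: -2779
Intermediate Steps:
a = 57 (a = 73 - 1*4² = 73 - 1*16 = 73 - 16 = 57)
N - 50*a = 71 - 50*57 = 71 - 2850 = -2779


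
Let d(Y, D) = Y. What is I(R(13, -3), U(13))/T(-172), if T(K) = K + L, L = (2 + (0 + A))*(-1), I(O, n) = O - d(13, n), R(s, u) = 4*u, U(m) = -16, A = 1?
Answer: ⅐ ≈ 0.14286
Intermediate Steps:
I(O, n) = -13 + O (I(O, n) = O - 1*13 = O - 13 = -13 + O)
L = -3 (L = (2 + (0 + 1))*(-1) = (2 + 1)*(-1) = 3*(-1) = -3)
T(K) = -3 + K (T(K) = K - 3 = -3 + K)
I(R(13, -3), U(13))/T(-172) = (-13 + 4*(-3))/(-3 - 172) = (-13 - 12)/(-175) = -25*(-1/175) = ⅐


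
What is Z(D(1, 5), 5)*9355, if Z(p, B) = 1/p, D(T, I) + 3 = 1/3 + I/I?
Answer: -5613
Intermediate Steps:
D(T, I) = -5/3 (D(T, I) = -3 + (1/3 + I/I) = -3 + (1*(1/3) + 1) = -3 + (1/3 + 1) = -3 + 4/3 = -5/3)
Z(D(1, 5), 5)*9355 = 9355/(-5/3) = -3/5*9355 = -5613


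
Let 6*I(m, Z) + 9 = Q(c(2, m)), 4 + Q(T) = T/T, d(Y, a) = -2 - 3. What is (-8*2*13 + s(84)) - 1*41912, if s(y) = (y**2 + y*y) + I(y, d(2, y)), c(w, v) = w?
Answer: -28010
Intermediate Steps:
d(Y, a) = -5
Q(T) = -3 (Q(T) = -4 + T/T = -4 + 1 = -3)
I(m, Z) = -2 (I(m, Z) = -3/2 + (1/6)*(-3) = -3/2 - 1/2 = -2)
s(y) = -2 + 2*y**2 (s(y) = (y**2 + y*y) - 2 = (y**2 + y**2) - 2 = 2*y**2 - 2 = -2 + 2*y**2)
(-8*2*13 + s(84)) - 1*41912 = (-8*2*13 + (-2 + 2*84**2)) - 1*41912 = (-16*13 + (-2 + 2*7056)) - 41912 = (-208 + (-2 + 14112)) - 41912 = (-208 + 14110) - 41912 = 13902 - 41912 = -28010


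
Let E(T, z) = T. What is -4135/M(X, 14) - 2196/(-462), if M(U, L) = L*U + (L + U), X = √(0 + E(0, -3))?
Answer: -44753/154 ≈ -290.60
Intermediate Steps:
X = 0 (X = √(0 + 0) = √0 = 0)
M(U, L) = L + U + L*U
-4135/M(X, 14) - 2196/(-462) = -4135/(14 + 0 + 14*0) - 2196/(-462) = -4135/(14 + 0 + 0) - 2196*(-1/462) = -4135/14 + 366/77 = -44753/154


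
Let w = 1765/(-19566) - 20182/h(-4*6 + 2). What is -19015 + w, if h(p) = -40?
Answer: -3621772297/195660 ≈ -18511.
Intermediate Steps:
w = 98702603/195660 (w = 1765/(-19566) - 20182/(-40) = 1765*(-1/19566) - 20182*(-1/40) = -1765/19566 + 10091/20 = 98702603/195660 ≈ 504.46)
-19015 + w = -19015 + 98702603/195660 = -3621772297/195660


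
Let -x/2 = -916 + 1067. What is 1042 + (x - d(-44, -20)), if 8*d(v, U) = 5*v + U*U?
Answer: 1435/2 ≈ 717.50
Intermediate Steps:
x = -302 (x = -2*(-916 + 1067) = -2*151 = -302)
d(v, U) = U²/8 + 5*v/8 (d(v, U) = (5*v + U*U)/8 = (5*v + U²)/8 = (U² + 5*v)/8 = U²/8 + 5*v/8)
1042 + (x - d(-44, -20)) = 1042 + (-302 - ((⅛)*(-20)² + (5/8)*(-44))) = 1042 + (-302 - ((⅛)*400 - 55/2)) = 1042 + (-302 - (50 - 55/2)) = 1042 + (-302 - 1*45/2) = 1042 + (-302 - 45/2) = 1042 - 649/2 = 1435/2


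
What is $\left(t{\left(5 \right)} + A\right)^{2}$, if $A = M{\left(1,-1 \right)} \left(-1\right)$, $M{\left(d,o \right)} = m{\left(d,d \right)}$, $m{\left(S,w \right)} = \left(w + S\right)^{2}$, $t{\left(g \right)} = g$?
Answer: $1$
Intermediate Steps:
$m{\left(S,w \right)} = \left(S + w\right)^{2}$
$M{\left(d,o \right)} = 4 d^{2}$ ($M{\left(d,o \right)} = \left(d + d\right)^{2} = \left(2 d\right)^{2} = 4 d^{2}$)
$A = -4$ ($A = 4 \cdot 1^{2} \left(-1\right) = 4 \cdot 1 \left(-1\right) = 4 \left(-1\right) = -4$)
$\left(t{\left(5 \right)} + A\right)^{2} = \left(5 - 4\right)^{2} = 1^{2} = 1$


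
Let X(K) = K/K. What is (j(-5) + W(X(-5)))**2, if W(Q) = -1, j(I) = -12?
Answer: 169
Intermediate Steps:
X(K) = 1
(j(-5) + W(X(-5)))**2 = (-12 - 1)**2 = (-13)**2 = 169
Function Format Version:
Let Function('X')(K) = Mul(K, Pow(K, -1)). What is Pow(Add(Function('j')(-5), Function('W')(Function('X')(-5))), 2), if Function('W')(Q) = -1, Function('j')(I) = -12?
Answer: 169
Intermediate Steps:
Function('X')(K) = 1
Pow(Add(Function('j')(-5), Function('W')(Function('X')(-5))), 2) = Pow(Add(-12, -1), 2) = Pow(-13, 2) = 169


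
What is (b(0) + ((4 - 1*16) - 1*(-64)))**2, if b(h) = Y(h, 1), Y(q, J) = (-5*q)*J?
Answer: 2704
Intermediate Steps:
Y(q, J) = -5*J*q
b(h) = -5*h (b(h) = -5*1*h = -5*h)
(b(0) + ((4 - 1*16) - 1*(-64)))**2 = (-5*0 + ((4 - 1*16) - 1*(-64)))**2 = (0 + ((4 - 16) + 64))**2 = (0 + (-12 + 64))**2 = (0 + 52)**2 = 52**2 = 2704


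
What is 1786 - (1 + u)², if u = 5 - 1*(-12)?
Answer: 1462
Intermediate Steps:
u = 17 (u = 5 + 12 = 17)
1786 - (1 + u)² = 1786 - (1 + 17)² = 1786 - 1*18² = 1786 - 1*324 = 1786 - 324 = 1462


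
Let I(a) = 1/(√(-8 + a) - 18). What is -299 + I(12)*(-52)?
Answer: -1183/4 ≈ -295.75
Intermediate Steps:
I(a) = 1/(-18 + √(-8 + a))
-299 + I(12)*(-52) = -299 - 52/(-18 + √(-8 + 12)) = -299 - 52/(-18 + √4) = -299 - 52/(-18 + 2) = -299 - 52/(-16) = -299 - 1/16*(-52) = -299 + 13/4 = -1183/4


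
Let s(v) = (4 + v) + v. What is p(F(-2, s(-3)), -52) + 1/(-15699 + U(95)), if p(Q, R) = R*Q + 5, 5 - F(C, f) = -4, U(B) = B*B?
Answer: -3090063/6674 ≈ -463.00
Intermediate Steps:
U(B) = B²
s(v) = 4 + 2*v
F(C, f) = 9 (F(C, f) = 5 - 1*(-4) = 5 + 4 = 9)
p(Q, R) = 5 + Q*R (p(Q, R) = Q*R + 5 = 5 + Q*R)
p(F(-2, s(-3)), -52) + 1/(-15699 + U(95)) = (5 + 9*(-52)) + 1/(-15699 + 95²) = (5 - 468) + 1/(-15699 + 9025) = -463 + 1/(-6674) = -463 - 1/6674 = -3090063/6674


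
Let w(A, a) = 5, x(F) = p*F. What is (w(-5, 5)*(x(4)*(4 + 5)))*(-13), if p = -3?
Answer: 7020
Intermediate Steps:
x(F) = -3*F
(w(-5, 5)*(x(4)*(4 + 5)))*(-13) = (5*((-3*4)*(4 + 5)))*(-13) = (5*(-12*9))*(-13) = (5*(-108))*(-13) = -540*(-13) = 7020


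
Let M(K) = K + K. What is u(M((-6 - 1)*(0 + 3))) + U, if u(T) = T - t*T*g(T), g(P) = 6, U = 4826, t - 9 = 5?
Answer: 8312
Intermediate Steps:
t = 14 (t = 9 + 5 = 14)
M(K) = 2*K
u(T) = -83*T (u(T) = T - 14*T*6 = T - 84*T = -83*T)
u(M((-6 - 1)*(0 + 3))) + U = -166*(-6 - 1)*(0 + 3) + 4826 = -166*(-7*3) + 4826 = -166*(-21) + 4826 = -83*(-42) + 4826 = 3486 + 4826 = 8312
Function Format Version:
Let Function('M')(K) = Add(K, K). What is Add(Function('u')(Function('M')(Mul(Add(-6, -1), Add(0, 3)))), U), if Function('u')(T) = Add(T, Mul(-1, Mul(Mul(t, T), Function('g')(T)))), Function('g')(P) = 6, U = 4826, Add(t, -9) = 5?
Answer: 8312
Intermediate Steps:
t = 14 (t = Add(9, 5) = 14)
Function('M')(K) = Mul(2, K)
Function('u')(T) = Mul(-83, T) (Function('u')(T) = Add(T, Mul(-1, Mul(Mul(14, T), 6))) = Add(T, Mul(-1, Mul(84, T))) = Add(T, Mul(-84, T)) = Mul(-83, T))
Add(Function('u')(Function('M')(Mul(Add(-6, -1), Add(0, 3)))), U) = Add(Mul(-83, Mul(2, Mul(Add(-6, -1), Add(0, 3)))), 4826) = Add(Mul(-83, Mul(2, Mul(-7, 3))), 4826) = Add(Mul(-83, Mul(2, -21)), 4826) = Add(Mul(-83, -42), 4826) = Add(3486, 4826) = 8312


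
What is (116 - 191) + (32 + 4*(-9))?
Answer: -79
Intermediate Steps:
(116 - 191) + (32 + 4*(-9)) = -75 + (32 - 36) = -75 - 4 = -79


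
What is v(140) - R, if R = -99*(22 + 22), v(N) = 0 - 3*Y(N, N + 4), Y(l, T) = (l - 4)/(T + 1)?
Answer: 631212/145 ≈ 4353.2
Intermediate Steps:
Y(l, T) = (-4 + l)/(1 + T)
v(N) = -3*(-4 + N)/(5 + N) (v(N) = 0 - 3*(-4 + N)/(1 + (N + 4)) = 0 - 3*(-4 + N)/(1 + (4 + N)) = 0 - 3*(-4 + N)/(5 + N) = -3*(-4 + N)/(5 + N))
R = -4356 (R = -99*44 = -4356)
v(140) - R = 3*(4 - 1*140)/(5 + 140) - 1*(-4356) = 3*(4 - 140)/145 + 4356 = 3*(1/145)*(-136) + 4356 = -408/145 + 4356 = 631212/145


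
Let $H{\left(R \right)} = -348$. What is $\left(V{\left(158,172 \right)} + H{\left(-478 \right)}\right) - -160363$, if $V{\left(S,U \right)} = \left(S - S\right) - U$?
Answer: $159843$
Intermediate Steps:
$V{\left(S,U \right)} = - U$ ($V{\left(S,U \right)} = 0 - U = - U$)
$\left(V{\left(158,172 \right)} + H{\left(-478 \right)}\right) - -160363 = \left(\left(-1\right) 172 - 348\right) - -160363 = \left(-172 - 348\right) + 160363 = -520 + 160363 = 159843$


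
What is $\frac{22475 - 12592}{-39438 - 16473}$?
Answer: $- \frac{9883}{55911} \approx -0.17676$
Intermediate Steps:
$\frac{22475 - 12592}{-39438 - 16473} = \frac{22475 - 12592}{-55911} = 9883 \left(- \frac{1}{55911}\right) = - \frac{9883}{55911}$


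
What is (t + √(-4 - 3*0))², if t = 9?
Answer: 77 + 36*I ≈ 77.0 + 36.0*I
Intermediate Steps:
(t + √(-4 - 3*0))² = (9 + √(-4 - 3*0))² = (9 + √(-4 + 0))² = (9 + √(-4))² = (9 + 2*I)²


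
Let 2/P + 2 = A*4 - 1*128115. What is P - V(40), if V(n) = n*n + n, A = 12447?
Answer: -128459562/78329 ≈ -1640.0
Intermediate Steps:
P = -2/78329 (P = 2/(-2 + (12447*4 - 1*128115)) = 2/(-2 + (49788 - 128115)) = 2/(-2 - 78327) = 2/(-78329) = 2*(-1/78329) = -2/78329 ≈ -2.5533e-5)
V(n) = n + n² (V(n) = n² + n = n + n²)
P - V(40) = -2/78329 - 40*(1 + 40) = -2/78329 - 40*41 = -2/78329 - 1*1640 = -2/78329 - 1640 = -128459562/78329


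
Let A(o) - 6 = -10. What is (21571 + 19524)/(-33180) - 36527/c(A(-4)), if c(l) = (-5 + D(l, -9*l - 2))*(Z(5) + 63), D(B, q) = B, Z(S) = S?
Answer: 9890131/169218 ≈ 58.446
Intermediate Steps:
A(o) = -4 (A(o) = 6 - 10 = -4)
c(l) = -340 + 68*l (c(l) = (-5 + l)*(5 + 63) = (-5 + l)*68 = -340 + 68*l)
(21571 + 19524)/(-33180) - 36527/c(A(-4)) = (21571 + 19524)/(-33180) - 36527/(-340 + 68*(-4)) = 41095*(-1/33180) - 36527/(-340 - 272) = -8219/6636 - 36527/(-612) = -8219/6636 - 36527*(-1/612) = -8219/6636 + 36527/612 = 9890131/169218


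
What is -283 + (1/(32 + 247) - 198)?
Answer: -134198/279 ≈ -481.00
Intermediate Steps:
-283 + (1/(32 + 247) - 198) = -283 + (1/279 - 198) = -283 - 55241/279 = -134198/279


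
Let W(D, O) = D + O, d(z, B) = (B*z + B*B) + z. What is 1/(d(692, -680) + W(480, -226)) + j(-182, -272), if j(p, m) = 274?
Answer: 1976635/7214 ≈ 274.00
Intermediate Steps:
d(z, B) = z + B² + B*z (d(z, B) = (B*z + B²) + z = (B² + B*z) + z = z + B² + B*z)
1/(d(692, -680) + W(480, -226)) + j(-182, -272) = 1/((692 + (-680)² - 680*692) + (480 - 226)) + 274 = 1/((692 + 462400 - 470560) + 254) + 274 = 1/(-7468 + 254) + 274 = 1/(-7214) + 274 = -1/7214 + 274 = 1976635/7214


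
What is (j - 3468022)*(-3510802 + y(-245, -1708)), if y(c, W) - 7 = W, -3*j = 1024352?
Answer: 40142352510254/3 ≈ 1.3381e+13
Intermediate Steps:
j = -1024352/3 (j = -⅓*1024352 = -1024352/3 ≈ -3.4145e+5)
y(c, W) = 7 + W
(j - 3468022)*(-3510802 + y(-245, -1708)) = (-1024352/3 - 3468022)*(-3510802 + (7 - 1708)) = -11428418*(-3510802 - 1701)/3 = -11428418/3*(-3512503) = 40142352510254/3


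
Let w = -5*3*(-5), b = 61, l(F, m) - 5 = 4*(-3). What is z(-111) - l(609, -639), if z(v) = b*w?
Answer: 4582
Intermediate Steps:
l(F, m) = -7 (l(F, m) = 5 + 4*(-3) = 5 - 12 = -7)
w = 75 (w = -15*(-5) = 75)
z(v) = 4575 (z(v) = 61*75 = 4575)
z(-111) - l(609, -639) = 4575 - 1*(-7) = 4575 + 7 = 4582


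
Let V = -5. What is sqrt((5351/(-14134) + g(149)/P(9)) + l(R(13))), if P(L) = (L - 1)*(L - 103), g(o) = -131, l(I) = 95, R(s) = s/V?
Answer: sqrt(167330116553869)/1328596 ≈ 9.7363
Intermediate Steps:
R(s) = -s/5 (R(s) = s/(-5) = s*(-1/5) = -s/5)
P(L) = (-1 + L)*(-103 + L)
sqrt((5351/(-14134) + g(149)/P(9)) + l(R(13))) = sqrt((5351/(-14134) - 131/(103 + 9**2 - 104*9)) + 95) = sqrt((5351*(-1/14134) - 131/(103 + 81 - 936)) + 95) = sqrt((-5351/14134 - 131/(-752)) + 95) = sqrt((-5351/14134 - 131*(-1/752)) + 95) = sqrt((-5351/14134 + 131/752) + 95) = sqrt(-1086199/5314384 + 95) = sqrt(503780281/5314384) = sqrt(167330116553869)/1328596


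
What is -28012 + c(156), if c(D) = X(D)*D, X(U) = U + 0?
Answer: -3676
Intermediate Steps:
X(U) = U
c(D) = D**2 (c(D) = D*D = D**2)
-28012 + c(156) = -28012 + 156**2 = -28012 + 24336 = -3676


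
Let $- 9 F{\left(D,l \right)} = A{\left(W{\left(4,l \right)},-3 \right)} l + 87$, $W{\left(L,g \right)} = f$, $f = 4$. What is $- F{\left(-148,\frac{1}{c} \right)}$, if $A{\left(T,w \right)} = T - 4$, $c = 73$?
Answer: $\frac{29}{3} \approx 9.6667$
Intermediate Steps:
$W{\left(L,g \right)} = 4$
$A{\left(T,w \right)} = -4 + T$
$F{\left(D,l \right)} = - \frac{29}{3}$ ($F{\left(D,l \right)} = - \frac{\left(-4 + 4\right) l + 87}{9} = - \frac{0 l + 87}{9} = - \frac{0 + 87}{9} = \left(- \frac{1}{9}\right) 87 = - \frac{29}{3}$)
$- F{\left(-148,\frac{1}{c} \right)} = \left(-1\right) \left(- \frac{29}{3}\right) = \frac{29}{3}$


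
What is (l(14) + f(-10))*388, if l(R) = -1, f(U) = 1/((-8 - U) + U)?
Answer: -873/2 ≈ -436.50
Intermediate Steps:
f(U) = -⅛ (f(U) = 1/(-8) = -⅛)
(l(14) + f(-10))*388 = (-1 - ⅛)*388 = -9/8*388 = -873/2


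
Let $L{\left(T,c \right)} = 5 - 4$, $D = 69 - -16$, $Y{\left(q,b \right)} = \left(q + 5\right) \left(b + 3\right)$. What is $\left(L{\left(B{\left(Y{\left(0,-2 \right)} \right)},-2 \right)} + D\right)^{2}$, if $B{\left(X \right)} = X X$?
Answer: $7396$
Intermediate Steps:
$Y{\left(q,b \right)} = \left(3 + b\right) \left(5 + q\right)$ ($Y{\left(q,b \right)} = \left(5 + q\right) \left(3 + b\right) = \left(3 + b\right) \left(5 + q\right)$)
$D = 85$ ($D = 69 + 16 = 85$)
$B{\left(X \right)} = X^{2}$
$L{\left(T,c \right)} = 1$
$\left(L{\left(B{\left(Y{\left(0,-2 \right)} \right)},-2 \right)} + D\right)^{2} = \left(1 + 85\right)^{2} = 86^{2} = 7396$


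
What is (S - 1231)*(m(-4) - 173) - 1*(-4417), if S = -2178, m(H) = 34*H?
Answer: 1057798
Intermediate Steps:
(S - 1231)*(m(-4) - 173) - 1*(-4417) = (-2178 - 1231)*(34*(-4) - 173) - 1*(-4417) = -3409*(-136 - 173) + 4417 = -3409*(-309) + 4417 = 1053381 + 4417 = 1057798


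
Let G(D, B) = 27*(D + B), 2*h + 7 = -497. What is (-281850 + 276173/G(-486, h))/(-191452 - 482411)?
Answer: 5616419273/13427394138 ≈ 0.41828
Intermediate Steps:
h = -252 (h = -7/2 + (1/2)*(-497) = -7/2 - 497/2 = -252)
G(D, B) = 27*B + 27*D (G(D, B) = 27*(B + D) = 27*B + 27*D)
(-281850 + 276173/G(-486, h))/(-191452 - 482411) = (-281850 + 276173/(27*(-252) + 27*(-486)))/(-191452 - 482411) = (-281850 + 276173/(-6804 - 13122))/(-673863) = (-281850 + 276173/(-19926))*(-1/673863) = (-281850 + 276173*(-1/19926))*(-1/673863) = (-281850 - 276173/19926)*(-1/673863) = -5616419273/19926*(-1/673863) = 5616419273/13427394138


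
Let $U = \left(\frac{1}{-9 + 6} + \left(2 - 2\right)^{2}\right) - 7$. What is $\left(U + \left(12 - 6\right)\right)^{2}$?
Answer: $\frac{16}{9} \approx 1.7778$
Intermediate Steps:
$U = - \frac{22}{3}$ ($U = \left(\frac{1}{-3} + 0^{2}\right) - 7 = \left(- \frac{1}{3} + 0\right) - 7 = - \frac{1}{3} - 7 = - \frac{22}{3} \approx -7.3333$)
$\left(U + \left(12 - 6\right)\right)^{2} = \left(- \frac{22}{3} + \left(12 - 6\right)\right)^{2} = \left(- \frac{22}{3} + 6\right)^{2} = \left(- \frac{4}{3}\right)^{2} = \frac{16}{9}$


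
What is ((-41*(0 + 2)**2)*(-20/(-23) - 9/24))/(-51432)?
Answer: 3731/2365872 ≈ 0.0015770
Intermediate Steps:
((-41*(0 + 2)**2)*(-20/(-23) - 9/24))/(-51432) = ((-41*2**2)*(-20*(-1/23) - 9*1/24))*(-1/51432) = ((-41*4)*(20/23 - 3/8))*(-1/51432) = -164*91/184*(-1/51432) = -3731/46*(-1/51432) = 3731/2365872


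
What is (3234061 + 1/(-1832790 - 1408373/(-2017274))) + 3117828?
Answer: 23484446691621731069/3697238206087 ≈ 6.3519e+6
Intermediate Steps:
(3234061 + 1/(-1832790 - 1408373/(-2017274))) + 3117828 = (3234061 + 1/(-1832790 - 1408373*(-1/2017274))) + 3117828 = (3234061 + 1/(-1832790 + 1408373/2017274)) + 3117828 = (3234061 + 1/(-3697238206087/2017274)) + 3117828 = (3234061 - 2017274/3697238206087) + 3117828 = 11957093890013912033/3697238206087 + 3117828 = 23484446691621731069/3697238206087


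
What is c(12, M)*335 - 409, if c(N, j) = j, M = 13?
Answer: 3946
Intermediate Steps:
c(12, M)*335 - 409 = 13*335 - 409 = 4355 - 409 = 3946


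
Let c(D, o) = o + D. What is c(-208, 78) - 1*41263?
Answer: -41393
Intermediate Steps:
c(D, o) = D + o
c(-208, 78) - 1*41263 = (-208 + 78) - 1*41263 = -130 - 41263 = -41393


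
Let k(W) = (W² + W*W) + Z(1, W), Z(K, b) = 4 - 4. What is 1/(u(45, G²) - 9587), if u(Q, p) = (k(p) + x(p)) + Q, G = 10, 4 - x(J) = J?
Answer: 1/10362 ≈ 9.6506e-5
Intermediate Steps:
x(J) = 4 - J
Z(K, b) = 0
k(W) = 2*W² (k(W) = (W² + W*W) + 0 = (W² + W²) + 0 = 2*W² + 0 = 2*W²)
u(Q, p) = 4 + Q - p + 2*p² (u(Q, p) = (2*p² + (4 - p)) + Q = (4 - p + 2*p²) + Q = 4 + Q - p + 2*p²)
1/(u(45, G²) - 9587) = 1/((4 + 45 - 1*10² + 2*(10²)²) - 9587) = 1/((4 + 45 - 1*100 + 2*100²) - 9587) = 1/((4 + 45 - 100 + 2*10000) - 9587) = 1/((4 + 45 - 100 + 20000) - 9587) = 1/(19949 - 9587) = 1/10362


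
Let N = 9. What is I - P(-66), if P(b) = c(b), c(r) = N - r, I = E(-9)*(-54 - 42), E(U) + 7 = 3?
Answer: 309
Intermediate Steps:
E(U) = -4 (E(U) = -7 + 3 = -4)
I = 384 (I = -4*(-54 - 42) = -4*(-96) = 384)
c(r) = 9 - r
P(b) = 9 - b
I - P(-66) = 384 - (9 - 1*(-66)) = 384 - (9 + 66) = 384 - 1*75 = 384 - 75 = 309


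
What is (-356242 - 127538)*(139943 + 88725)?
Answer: -110625005040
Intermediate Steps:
(-356242 - 127538)*(139943 + 88725) = -483780*228668 = -110625005040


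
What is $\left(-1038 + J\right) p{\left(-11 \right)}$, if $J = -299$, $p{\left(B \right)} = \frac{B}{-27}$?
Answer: $- \frac{14707}{27} \approx -544.7$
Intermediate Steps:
$p{\left(B \right)} = - \frac{B}{27}$ ($p{\left(B \right)} = B \left(- \frac{1}{27}\right) = - \frac{B}{27}$)
$\left(-1038 + J\right) p{\left(-11 \right)} = \left(-1038 - 299\right) \left(\left(- \frac{1}{27}\right) \left(-11\right)\right) = \left(-1337\right) \frac{11}{27} = - \frac{14707}{27}$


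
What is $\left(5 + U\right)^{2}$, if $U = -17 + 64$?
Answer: $2704$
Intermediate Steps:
$U = 47$
$\left(5 + U\right)^{2} = \left(5 + 47\right)^{2} = 52^{2} = 2704$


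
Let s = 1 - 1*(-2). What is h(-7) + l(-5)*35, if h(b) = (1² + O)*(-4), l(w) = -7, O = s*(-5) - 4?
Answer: -173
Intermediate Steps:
s = 3 (s = 1 + 2 = 3)
O = -19 (O = 3*(-5) - 4 = -15 - 4 = -19)
h(b) = 72 (h(b) = (1² - 19)*(-4) = (1 - 19)*(-4) = -18*(-4) = 72)
h(-7) + l(-5)*35 = 72 - 7*35 = 72 - 245 = -173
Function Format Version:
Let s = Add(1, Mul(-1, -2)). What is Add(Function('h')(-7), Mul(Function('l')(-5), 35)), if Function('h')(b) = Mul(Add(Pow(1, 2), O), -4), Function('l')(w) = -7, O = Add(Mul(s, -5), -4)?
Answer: -173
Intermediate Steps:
s = 3 (s = Add(1, 2) = 3)
O = -19 (O = Add(Mul(3, -5), -4) = Add(-15, -4) = -19)
Function('h')(b) = 72 (Function('h')(b) = Mul(Add(Pow(1, 2), -19), -4) = Mul(Add(1, -19), -4) = Mul(-18, -4) = 72)
Add(Function('h')(-7), Mul(Function('l')(-5), 35)) = Add(72, Mul(-7, 35)) = Add(72, -245) = -173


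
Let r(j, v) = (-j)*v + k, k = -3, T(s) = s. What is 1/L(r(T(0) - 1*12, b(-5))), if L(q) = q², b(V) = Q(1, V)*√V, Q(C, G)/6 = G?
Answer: -I/(2160*√5 + 647991*I) ≈ -1.5431e-6 - 1.1502e-8*I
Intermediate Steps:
Q(C, G) = 6*G
b(V) = 6*V^(3/2) (b(V) = (6*V)*√V = 6*V^(3/2))
r(j, v) = -3 - j*v (r(j, v) = (-j)*v - 3 = -j*v - 3 = -3 - j*v)
1/L(r(T(0) - 1*12, b(-5))) = 1/((-3 - (0 - 1*12)*6*(-5)^(3/2))²) = 1/((-3 - (0 - 12)*6*(-5*I*√5))²) = 1/((-3 - 1*(-12)*(-30*I*√5))²) = 1/((-3 - 360*I*√5)²) = (-3 - 360*I*√5)⁻²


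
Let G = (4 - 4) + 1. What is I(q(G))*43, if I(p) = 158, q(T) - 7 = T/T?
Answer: 6794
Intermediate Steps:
G = 1 (G = 0 + 1 = 1)
q(T) = 8 (q(T) = 7 + T/T = 7 + 1 = 8)
I(q(G))*43 = 158*43 = 6794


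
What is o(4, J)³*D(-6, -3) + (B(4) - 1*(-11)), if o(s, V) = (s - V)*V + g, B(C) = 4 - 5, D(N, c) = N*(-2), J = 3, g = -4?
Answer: -2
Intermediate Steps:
D(N, c) = -2*N
B(C) = -1
o(s, V) = -4 + V*(s - V) (o(s, V) = (s - V)*V - 4 = V*(s - V) - 4 = -4 + V*(s - V))
o(4, J)³*D(-6, -3) + (B(4) - 1*(-11)) = (-4 - 1*3² + 3*4)³*(-2*(-6)) + (-1 - 1*(-11)) = (-4 - 1*9 + 12)³*12 + (-1 + 11) = (-4 - 9 + 12)³*12 + 10 = (-1)³*12 + 10 = -1*12 + 10 = -12 + 10 = -2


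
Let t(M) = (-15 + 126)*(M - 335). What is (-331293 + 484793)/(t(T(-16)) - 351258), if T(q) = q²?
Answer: -153500/360027 ≈ -0.42636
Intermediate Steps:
t(M) = -37185 + 111*M (t(M) = 111*(-335 + M) = -37185 + 111*M)
(-331293 + 484793)/(t(T(-16)) - 351258) = (-331293 + 484793)/((-37185 + 111*(-16)²) - 351258) = 153500/((-37185 + 111*256) - 351258) = 153500/((-37185 + 28416) - 351258) = 153500/(-8769 - 351258) = 153500/(-360027) = 153500*(-1/360027) = -153500/360027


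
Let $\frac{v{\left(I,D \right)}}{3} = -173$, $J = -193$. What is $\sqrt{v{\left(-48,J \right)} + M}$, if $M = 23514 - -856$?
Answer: $\sqrt{23851} \approx 154.44$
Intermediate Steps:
$v{\left(I,D \right)} = -519$ ($v{\left(I,D \right)} = 3 \left(-173\right) = -519$)
$M = 24370$ ($M = 23514 + 856 = 24370$)
$\sqrt{v{\left(-48,J \right)} + M} = \sqrt{-519 + 24370} = \sqrt{23851}$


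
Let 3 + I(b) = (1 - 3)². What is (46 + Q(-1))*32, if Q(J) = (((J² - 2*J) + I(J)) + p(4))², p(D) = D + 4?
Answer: 6080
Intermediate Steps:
p(D) = 4 + D
I(b) = 1 (I(b) = -3 + (1 - 3)² = -3 + (-2)² = -3 + 4 = 1)
Q(J) = (9 + J² - 2*J)² (Q(J) = (((J² - 2*J) + 1) + (4 + 4))² = ((1 + J² - 2*J) + 8)² = (9 + J² - 2*J)²)
(46 + Q(-1))*32 = (46 + (9 + (-1)² - 2*(-1))²)*32 = (46 + (9 + 1 + 2)²)*32 = (46 + 12²)*32 = (46 + 144)*32 = 190*32 = 6080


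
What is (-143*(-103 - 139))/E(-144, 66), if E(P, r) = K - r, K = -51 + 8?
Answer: -34606/109 ≈ -317.49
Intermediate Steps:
K = -43
E(P, r) = -43 - r
(-143*(-103 - 139))/E(-144, 66) = (-143*(-103 - 139))/(-43 - 1*66) = (-143*(-242))/(-43 - 66) = 34606/(-109) = 34606*(-1/109) = -34606/109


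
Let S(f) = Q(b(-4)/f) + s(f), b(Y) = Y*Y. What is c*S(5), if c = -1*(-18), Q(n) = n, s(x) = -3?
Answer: 18/5 ≈ 3.6000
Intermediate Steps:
b(Y) = Y²
S(f) = -3 + 16/f (S(f) = (-4)²/f - 3 = 16/f - 3 = -3 + 16/f)
c = 18
c*S(5) = 18*(-3 + 16/5) = 18*(⅕) = 18/5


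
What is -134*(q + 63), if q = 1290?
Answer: -181302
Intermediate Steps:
-134*(q + 63) = -134*(1290 + 63) = -134*1353 = -181302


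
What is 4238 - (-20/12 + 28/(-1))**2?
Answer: 30221/9 ≈ 3357.9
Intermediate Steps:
4238 - (-20/12 + 28/(-1))**2 = 4238 - (-20*1/12 + 28*(-1))**2 = 4238 - (-5/3 - 28)**2 = 4238 - (-89/3)**2 = 4238 - 1*7921/9 = 4238 - 7921/9 = 30221/9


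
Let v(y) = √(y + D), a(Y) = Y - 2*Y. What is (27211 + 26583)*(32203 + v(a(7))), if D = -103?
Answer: 1732328182 + 53794*I*√110 ≈ 1.7323e+9 + 5.642e+5*I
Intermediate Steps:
a(Y) = -Y
v(y) = √(-103 + y) (v(y) = √(y - 103) = √(-103 + y))
(27211 + 26583)*(32203 + v(a(7))) = (27211 + 26583)*(32203 + √(-103 - 1*7)) = 53794*(32203 + √(-103 - 7)) = 53794*(32203 + √(-110)) = 53794*(32203 + I*√110) = 1732328182 + 53794*I*√110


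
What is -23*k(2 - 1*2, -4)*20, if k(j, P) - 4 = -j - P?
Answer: -3680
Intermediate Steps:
k(j, P) = 4 - P - j (k(j, P) = 4 + (-j - P) = 4 + (-P - j) = 4 - P - j)
-23*k(2 - 1*2, -4)*20 = -23*(4 - 1*(-4) - (2 - 1*2))*20 = -23*(4 + 4 - (2 - 2))*20 = -23*(4 + 4 - 1*0)*20 = -23*(4 + 4 + 0)*20 = -23*8*20 = -184*20 = -3680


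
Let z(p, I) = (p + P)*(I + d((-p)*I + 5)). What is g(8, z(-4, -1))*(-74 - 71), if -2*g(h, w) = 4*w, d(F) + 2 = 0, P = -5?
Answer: 7830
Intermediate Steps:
d(F) = -2 (d(F) = -2 + 0 = -2)
z(p, I) = (-5 + p)*(-2 + I) (z(p, I) = (p - 5)*(I - 2) = (-5 + p)*(-2 + I))
g(h, w) = -2*w
g(8, z(-4, -1))*(-74 - 71) = (-2*(10 - 5*(-1) - 2*(-4) - 1*(-4)))*(-74 - 71) = -2*(10 + 5 + 8 + 4)*(-145) = -2*27*(-145) = -54*(-145) = 7830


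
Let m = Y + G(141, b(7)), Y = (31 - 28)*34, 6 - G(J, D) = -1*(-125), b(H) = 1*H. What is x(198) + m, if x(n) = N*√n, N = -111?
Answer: -17 - 333*√22 ≈ -1578.9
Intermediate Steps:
b(H) = H
G(J, D) = -119 (G(J, D) = 6 - (-1)*(-125) = 6 - 1*125 = 6 - 125 = -119)
Y = 102 (Y = 3*34 = 102)
m = -17 (m = 102 - 119 = -17)
x(n) = -111*√n
x(198) + m = -333*√22 - 17 = -17 - 333*√22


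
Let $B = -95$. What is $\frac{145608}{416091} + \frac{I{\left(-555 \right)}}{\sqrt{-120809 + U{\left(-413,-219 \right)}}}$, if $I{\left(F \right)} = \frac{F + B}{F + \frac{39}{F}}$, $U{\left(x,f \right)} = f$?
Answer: $\frac{48536}{138697} - \frac{60125 i \sqrt{30257}}{3107030816} \approx 0.34994 - 0.0033661 i$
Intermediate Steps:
$I{\left(F \right)} = \frac{-95 + F}{F + \frac{39}{F}}$ ($I{\left(F \right)} = \frac{F - 95}{F + \frac{39}{F}} = \frac{-95 + F}{F + \frac{39}{F}}$)
$\frac{145608}{416091} + \frac{I{\left(-555 \right)}}{\sqrt{-120809 + U{\left(-413,-219 \right)}}} = \frac{145608}{416091} + \frac{\left(-555\right) \frac{1}{39 + \left(-555\right)^{2}} \left(-95 - 555\right)}{\sqrt{-120809 - 219}} = 145608 \cdot \frac{1}{416091} + \frac{\left(-555\right) \frac{1}{39 + 308025} \left(-650\right)}{\sqrt{-121028}} = \frac{48536}{138697} + \frac{\left(-555\right) \frac{1}{308064} \left(-650\right)}{2 i \sqrt{30257}} = \frac{48536}{138697} + \left(-555\right) \frac{1}{308064} \left(-650\right) \left(- \frac{i \sqrt{30257}}{60514}\right) = \frac{48536}{138697} + \frac{60125 \left(- \frac{i \sqrt{30257}}{60514}\right)}{51344} = \frac{48536}{138697} - \frac{60125 i \sqrt{30257}}{3107030816}$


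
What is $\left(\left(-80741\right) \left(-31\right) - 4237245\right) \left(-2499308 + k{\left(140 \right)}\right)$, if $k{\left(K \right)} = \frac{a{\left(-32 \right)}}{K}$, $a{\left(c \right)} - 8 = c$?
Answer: $\frac{151706981289364}{35} \approx 4.3345 \cdot 10^{12}$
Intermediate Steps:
$a{\left(c \right)} = 8 + c$
$k{\left(K \right)} = - \frac{24}{K}$ ($k{\left(K \right)} = \frac{8 - 32}{K} = - \frac{24}{K}$)
$\left(\left(-80741\right) \left(-31\right) - 4237245\right) \left(-2499308 + k{\left(140 \right)}\right) = \left(\left(-80741\right) \left(-31\right) - 4237245\right) \left(-2499308 - \frac{24}{140}\right) = \left(2502971 - 4237245\right) \left(-2499308 - \frac{6}{35}\right) = - 1734274 \left(-2499308 - \frac{6}{35}\right) = \left(-1734274\right) \left(- \frac{87475786}{35}\right) = \frac{151706981289364}{35}$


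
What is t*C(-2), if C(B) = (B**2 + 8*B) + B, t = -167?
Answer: 2338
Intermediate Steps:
C(B) = B**2 + 9*B
t*C(-2) = -(-334)*(9 - 2) = -(-334)*7 = -167*(-14) = 2338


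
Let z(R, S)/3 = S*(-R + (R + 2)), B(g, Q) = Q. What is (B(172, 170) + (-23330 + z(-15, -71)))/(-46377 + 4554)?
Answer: 7862/13941 ≈ 0.56395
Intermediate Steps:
z(R, S) = 6*S (z(R, S) = 3*(S*(-R + (R + 2))) = 3*(S*(-R + (2 + R))) = 3*(S*2) = 3*(2*S) = 6*S)
(B(172, 170) + (-23330 + z(-15, -71)))/(-46377 + 4554) = (170 + (-23330 + 6*(-71)))/(-46377 + 4554) = (170 + (-23330 - 426))/(-41823) = (170 - 23756)*(-1/41823) = -23586*(-1/41823) = 7862/13941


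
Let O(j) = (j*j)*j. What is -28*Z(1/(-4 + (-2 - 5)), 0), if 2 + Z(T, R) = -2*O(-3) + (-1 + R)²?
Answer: -1484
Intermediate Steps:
O(j) = j³ (O(j) = j²*j = j³)
Z(T, R) = 52 + (-1 + R)² (Z(T, R) = -2 + (-2*(-3)³ + (-1 + R)²) = -2 + (-2*(-27) + (-1 + R)²) = -2 + (54 + (-1 + R)²) = 52 + (-1 + R)²)
-28*Z(1/(-4 + (-2 - 5)), 0) = -28*(52 + (-1 + 0)²) = -28*(52 + (-1)²) = -28*(52 + 1) = -28*53 = -1484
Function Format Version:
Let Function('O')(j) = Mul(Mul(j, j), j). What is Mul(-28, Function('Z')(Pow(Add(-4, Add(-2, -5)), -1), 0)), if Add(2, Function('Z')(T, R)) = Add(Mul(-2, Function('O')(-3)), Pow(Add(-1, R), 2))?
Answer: -1484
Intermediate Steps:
Function('O')(j) = Pow(j, 3) (Function('O')(j) = Mul(Pow(j, 2), j) = Pow(j, 3))
Function('Z')(T, R) = Add(52, Pow(Add(-1, R), 2)) (Function('Z')(T, R) = Add(-2, Add(Mul(-2, Pow(-3, 3)), Pow(Add(-1, R), 2))) = Add(-2, Add(Mul(-2, -27), Pow(Add(-1, R), 2))) = Add(-2, Add(54, Pow(Add(-1, R), 2))) = Add(52, Pow(Add(-1, R), 2)))
Mul(-28, Function('Z')(Pow(Add(-4, Add(-2, -5)), -1), 0)) = Mul(-28, Add(52, Pow(Add(-1, 0), 2))) = Mul(-28, Add(52, Pow(-1, 2))) = Mul(-28, Add(52, 1)) = Mul(-28, 53) = -1484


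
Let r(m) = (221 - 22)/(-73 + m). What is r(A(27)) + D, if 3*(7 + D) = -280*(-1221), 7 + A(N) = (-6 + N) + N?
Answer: 3646297/32 ≈ 1.1395e+5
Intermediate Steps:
A(N) = -13 + 2*N (A(N) = -7 + ((-6 + N) + N) = -7 + (-6 + 2*N) = -13 + 2*N)
D = 113953 (D = -7 + (-280*(-1221))/3 = -7 + (1/3)*341880 = -7 + 113960 = 113953)
r(m) = 199/(-73 + m)
r(A(27)) + D = 199/(-73 + (-13 + 2*27)) + 113953 = 199/(-73 + (-13 + 54)) + 113953 = 199/(-73 + 41) + 113953 = 199/(-32) + 113953 = 199*(-1/32) + 113953 = -199/32 + 113953 = 3646297/32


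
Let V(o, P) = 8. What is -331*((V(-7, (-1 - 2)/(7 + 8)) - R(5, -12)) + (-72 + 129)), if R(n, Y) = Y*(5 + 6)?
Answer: -65207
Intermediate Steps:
R(n, Y) = 11*Y (R(n, Y) = Y*11 = 11*Y)
-331*((V(-7, (-1 - 2)/(7 + 8)) - R(5, -12)) + (-72 + 129)) = -331*((8 - 11*(-12)) + (-72 + 129)) = -331*((8 - 1*(-132)) + 57) = -331*((8 + 132) + 57) = -331*(140 + 57) = -331*197 = -65207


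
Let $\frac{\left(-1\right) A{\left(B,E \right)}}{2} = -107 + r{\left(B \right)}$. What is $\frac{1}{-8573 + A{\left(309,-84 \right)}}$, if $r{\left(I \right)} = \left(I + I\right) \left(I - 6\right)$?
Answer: $- \frac{1}{382867} \approx -2.6119 \cdot 10^{-6}$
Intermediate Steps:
$r{\left(I \right)} = 2 I \left(-6 + I\right)$
$A{\left(B,E \right)} = 214 - 4 B \left(-6 + B\right)$ ($A{\left(B,E \right)} = - 2 \left(-107 + 2 B \left(-6 + B\right)\right) = 214 - 4 B \left(-6 + B\right)$)
$\frac{1}{-8573 + A{\left(309,-84 \right)}} = \frac{1}{-8573 + \left(214 - 1236 \left(-6 + 309\right)\right)} = \frac{1}{-8573 + \left(214 - 1236 \cdot 303\right)} = \frac{1}{-8573 + \left(214 - 374508\right)} = \frac{1}{-8573 - 374294} = \frac{1}{-382867} = - \frac{1}{382867}$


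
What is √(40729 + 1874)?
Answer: √42603 ≈ 206.41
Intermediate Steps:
√(40729 + 1874) = √42603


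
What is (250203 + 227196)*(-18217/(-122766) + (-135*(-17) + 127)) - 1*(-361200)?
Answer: 47334167140777/40922 ≈ 1.1567e+9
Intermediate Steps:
(250203 + 227196)*(-18217/(-122766) + (-135*(-17) + 127)) - 1*(-361200) = 477399*(-18217*(-1/122766) + (2295 + 127)) + 361200 = 477399*(18217/122766 + 2422) + 361200 = 477399*(297357469/122766) + 361200 = 47319386114377/40922 + 361200 = 47334167140777/40922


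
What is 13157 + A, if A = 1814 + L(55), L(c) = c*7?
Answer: 15356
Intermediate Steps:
L(c) = 7*c
A = 2199 (A = 1814 + 7*55 = 1814 + 385 = 2199)
13157 + A = 13157 + 2199 = 15356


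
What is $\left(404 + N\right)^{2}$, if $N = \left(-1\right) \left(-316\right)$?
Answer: $518400$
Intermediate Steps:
$N = 316$
$\left(404 + N\right)^{2} = \left(404 + 316\right)^{2} = 720^{2} = 518400$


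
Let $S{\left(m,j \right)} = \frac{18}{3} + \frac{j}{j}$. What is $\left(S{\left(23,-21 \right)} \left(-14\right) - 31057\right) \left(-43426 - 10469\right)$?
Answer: $1679098725$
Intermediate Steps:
$S{\left(m,j \right)} = 7$ ($S{\left(m,j \right)} = 18 \cdot \frac{1}{3} + 1 = 6 + 1 = 7$)
$\left(S{\left(23,-21 \right)} \left(-14\right) - 31057\right) \left(-43426 - 10469\right) = \left(7 \left(-14\right) - 31057\right) \left(-43426 - 10469\right) = \left(-98 - 31057\right) \left(-53895\right) = \left(-31155\right) \left(-53895\right) = 1679098725$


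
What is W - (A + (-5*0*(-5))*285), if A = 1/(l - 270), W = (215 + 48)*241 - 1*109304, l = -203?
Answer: -21720632/473 ≈ -45921.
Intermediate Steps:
W = -45921 (W = 263*241 - 109304 = 63383 - 109304 = -45921)
A = -1/473 (A = 1/(-203 - 270) = 1/(-473) = -1/473 ≈ -0.0021142)
W - (A + (-5*0*(-5))*285) = -45921 - (-1/473 + (-5*0*(-5))*285) = -45921 - (-1/473 + (0*(-5))*285) = -45921 - (-1/473 + 0*285) = -45921 - (-1/473 + 0) = -45921 - 1*(-1/473) = -45921 + 1/473 = -21720632/473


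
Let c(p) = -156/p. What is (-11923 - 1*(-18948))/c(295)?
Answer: -2072375/156 ≈ -13284.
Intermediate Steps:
(-11923 - 1*(-18948))/c(295) = (-11923 - 1*(-18948))/((-156/295)) = (-11923 + 18948)/((-156*1/295)) = 7025/(-156/295) = 7025*(-295/156) = -2072375/156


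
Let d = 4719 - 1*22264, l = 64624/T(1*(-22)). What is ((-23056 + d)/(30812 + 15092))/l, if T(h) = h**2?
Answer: -4912721/741625024 ≈ -0.0066243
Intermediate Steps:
l = 16156/121 (l = 64624/((1*(-22))**2) = 64624/((-22)**2) = 64624/484 = 64624*(1/484) = 16156/121 ≈ 133.52)
d = -17545 (d = 4719 - 22264 = -17545)
((-23056 + d)/(30812 + 15092))/l = ((-23056 - 17545)/(30812 + 15092))/(16156/121) = -40601/45904*(121/16156) = -40601*1/45904*(121/16156) = -40601/45904*121/16156 = -4912721/741625024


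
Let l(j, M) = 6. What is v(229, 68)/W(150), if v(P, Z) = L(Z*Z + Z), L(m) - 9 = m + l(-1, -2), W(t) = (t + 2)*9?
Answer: 523/152 ≈ 3.4408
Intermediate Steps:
W(t) = 18 + 9*t (W(t) = (2 + t)*9 = 18 + 9*t)
L(m) = 15 + m (L(m) = 9 + (m + 6) = 9 + (6 + m) = 15 + m)
v(P, Z) = 15 + Z + Z² (v(P, Z) = 15 + (Z*Z + Z) = 15 + (Z² + Z) = 15 + (Z + Z²) = 15 + Z + Z²)
v(229, 68)/W(150) = (15 + 68*(1 + 68))/(18 + 9*150) = (15 + 68*69)/(18 + 1350) = (15 + 4692)/1368 = 4707*(1/1368) = 523/152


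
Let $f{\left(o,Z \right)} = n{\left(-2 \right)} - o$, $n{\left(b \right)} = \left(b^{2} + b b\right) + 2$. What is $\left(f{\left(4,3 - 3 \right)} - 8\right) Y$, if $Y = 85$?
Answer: $-170$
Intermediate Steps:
$n{\left(b \right)} = 2 + 2 b^{2}$ ($n{\left(b \right)} = \left(b^{2} + b^{2}\right) + 2 = 2 b^{2} + 2 = 2 + 2 b^{2}$)
$f{\left(o,Z \right)} = 10 - o$ ($f{\left(o,Z \right)} = \left(2 + 2 \left(-2\right)^{2}\right) - o = \left(2 + 2 \cdot 4\right) - o = \left(2 + 8\right) - o = 10 - o$)
$\left(f{\left(4,3 - 3 \right)} - 8\right) Y = \left(\left(10 - 4\right) - 8\right) 85 = \left(6 - 8\right) 85 = \left(-2\right) 85 = -170$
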